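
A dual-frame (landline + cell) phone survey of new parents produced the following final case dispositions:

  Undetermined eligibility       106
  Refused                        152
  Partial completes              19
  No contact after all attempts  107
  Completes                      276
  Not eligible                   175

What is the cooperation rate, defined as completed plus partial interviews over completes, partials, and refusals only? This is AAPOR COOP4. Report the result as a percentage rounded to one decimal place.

66.0%

Numerator → 276 + 19 = 295
Denominator → 276 + 19 + 152 = 447
COOP4 = 295 / 447 = 0.6600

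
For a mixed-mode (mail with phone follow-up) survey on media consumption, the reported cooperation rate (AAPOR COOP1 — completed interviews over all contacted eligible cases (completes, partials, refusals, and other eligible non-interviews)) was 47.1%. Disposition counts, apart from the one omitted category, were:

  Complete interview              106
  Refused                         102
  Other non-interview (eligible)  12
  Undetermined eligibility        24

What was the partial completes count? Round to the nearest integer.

COOP1 = 106 / D = 0.471
D = 106 / 0.471 = 225.1
Remaining denominator categories sum to 220
partial completes = 225.1 − 220 ≈ 5

5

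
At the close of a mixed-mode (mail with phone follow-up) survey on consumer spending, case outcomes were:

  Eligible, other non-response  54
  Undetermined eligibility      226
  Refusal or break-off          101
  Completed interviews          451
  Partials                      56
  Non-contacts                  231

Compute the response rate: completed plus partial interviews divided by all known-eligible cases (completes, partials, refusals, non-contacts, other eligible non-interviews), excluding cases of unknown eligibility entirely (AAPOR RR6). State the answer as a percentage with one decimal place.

Num: 451 + 56 = 507
Denom: 451 + 56 + 101 + 231 + 54 = 893
RR6 = 507 / 893 = 0.5677

56.8%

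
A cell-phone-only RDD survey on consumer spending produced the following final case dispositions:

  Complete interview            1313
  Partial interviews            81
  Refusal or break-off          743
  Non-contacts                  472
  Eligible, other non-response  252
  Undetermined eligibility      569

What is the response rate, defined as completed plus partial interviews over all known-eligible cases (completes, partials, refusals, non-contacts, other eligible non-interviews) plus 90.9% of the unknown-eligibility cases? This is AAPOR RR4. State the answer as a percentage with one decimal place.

Num → 1313 + 81 = 1394
Determined eligible → 1313 + 81 + 743 + 472 + 252 = 2861
Estimated eligible among unknowns → 0.9090 × 569 = 517.22
Base → 2861 + 517.22 = 3378.22
RR4 = 1394 / 3378.22 = 0.4126

41.3%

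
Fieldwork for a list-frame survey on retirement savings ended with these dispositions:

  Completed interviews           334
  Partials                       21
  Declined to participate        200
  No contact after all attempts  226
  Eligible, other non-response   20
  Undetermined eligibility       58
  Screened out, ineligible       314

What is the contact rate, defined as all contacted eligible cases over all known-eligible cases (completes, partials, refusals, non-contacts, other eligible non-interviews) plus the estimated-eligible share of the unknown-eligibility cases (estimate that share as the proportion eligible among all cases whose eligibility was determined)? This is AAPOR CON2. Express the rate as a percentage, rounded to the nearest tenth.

68.2%

Numerator → 334 + 21 + 200 + 20 = 575
Determined eligible → 334 + 21 + 200 + 226 + 20 = 801
e = 801 / (801 + 314) = 801 / 1115 = 0.7184
e × U → 0.7184 × 58 = 41.67
Denom → 801 + 41.67 = 842.67
CON2 = 575 / 842.67 = 0.6824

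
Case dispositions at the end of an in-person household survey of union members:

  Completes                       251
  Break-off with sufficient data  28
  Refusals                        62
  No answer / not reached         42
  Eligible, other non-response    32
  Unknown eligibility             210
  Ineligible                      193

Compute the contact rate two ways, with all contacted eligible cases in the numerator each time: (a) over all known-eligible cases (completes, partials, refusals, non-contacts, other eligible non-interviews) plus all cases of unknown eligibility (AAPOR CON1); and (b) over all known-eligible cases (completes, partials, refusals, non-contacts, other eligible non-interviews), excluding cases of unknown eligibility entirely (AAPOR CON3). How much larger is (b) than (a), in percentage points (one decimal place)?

30.2

Top: 251 + 28 + 62 + 32 = 373
Denominator: 251 + 28 + 62 + 42 + 32 + 210 = 625
CON1 = 373 / 625 = 0.5968
Denominator: 251 + 28 + 62 + 42 + 32 = 415
CON3 = 373 / 415 = 0.8988
Difference = 89.88 − 59.68 = 30.20 percentage points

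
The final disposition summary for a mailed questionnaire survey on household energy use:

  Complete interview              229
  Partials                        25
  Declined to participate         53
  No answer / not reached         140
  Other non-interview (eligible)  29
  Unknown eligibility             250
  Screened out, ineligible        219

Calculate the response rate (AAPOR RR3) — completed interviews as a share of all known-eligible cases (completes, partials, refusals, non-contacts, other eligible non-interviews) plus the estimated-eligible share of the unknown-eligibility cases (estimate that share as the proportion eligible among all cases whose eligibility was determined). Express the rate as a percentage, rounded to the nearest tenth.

Top → 229
Determined eligible → 229 + 25 + 53 + 140 + 29 = 476
e = 476 / (476 + 219) = 476 / 695 = 0.6849
e × U → 0.6849 × 250 = 171.22
Denom → 476 + 171.22 = 647.22
RR3 = 229 / 647.22 = 0.3538

35.4%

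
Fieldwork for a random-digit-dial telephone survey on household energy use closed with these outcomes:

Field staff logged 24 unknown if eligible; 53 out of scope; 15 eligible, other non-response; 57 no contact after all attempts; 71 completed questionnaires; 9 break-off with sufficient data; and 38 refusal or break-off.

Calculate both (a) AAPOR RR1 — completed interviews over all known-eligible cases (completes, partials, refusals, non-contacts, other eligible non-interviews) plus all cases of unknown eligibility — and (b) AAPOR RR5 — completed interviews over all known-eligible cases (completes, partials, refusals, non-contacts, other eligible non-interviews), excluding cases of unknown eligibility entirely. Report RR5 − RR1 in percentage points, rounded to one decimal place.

Numerator = 71
Denom = 71 + 9 + 38 + 57 + 15 + 24 = 214
RR1 = 71 / 214 = 0.3318
Denom = 71 + 9 + 38 + 57 + 15 = 190
RR5 = 71 / 190 = 0.3737
Difference = 37.37 − 33.18 = 4.19 percentage points

4.2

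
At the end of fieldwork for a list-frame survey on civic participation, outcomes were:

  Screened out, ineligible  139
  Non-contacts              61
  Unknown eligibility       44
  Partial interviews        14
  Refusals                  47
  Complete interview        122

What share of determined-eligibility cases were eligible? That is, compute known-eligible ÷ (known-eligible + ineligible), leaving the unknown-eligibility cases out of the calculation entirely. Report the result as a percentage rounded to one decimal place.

Known eligible = 122 + 14 + 47 + 61 = 244
e = 244 / (244 + 139) = 244 / 383 = 0.6371

63.7%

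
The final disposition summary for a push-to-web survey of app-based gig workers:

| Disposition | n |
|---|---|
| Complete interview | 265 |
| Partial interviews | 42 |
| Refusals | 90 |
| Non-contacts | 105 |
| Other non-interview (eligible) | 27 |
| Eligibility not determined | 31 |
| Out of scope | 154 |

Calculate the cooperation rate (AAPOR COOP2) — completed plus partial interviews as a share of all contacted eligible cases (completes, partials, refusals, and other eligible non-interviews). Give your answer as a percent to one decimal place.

Numerator: 265 + 42 = 307
Denominator: 265 + 42 + 90 + 27 = 424
COOP2 = 307 / 424 = 0.7241

72.4%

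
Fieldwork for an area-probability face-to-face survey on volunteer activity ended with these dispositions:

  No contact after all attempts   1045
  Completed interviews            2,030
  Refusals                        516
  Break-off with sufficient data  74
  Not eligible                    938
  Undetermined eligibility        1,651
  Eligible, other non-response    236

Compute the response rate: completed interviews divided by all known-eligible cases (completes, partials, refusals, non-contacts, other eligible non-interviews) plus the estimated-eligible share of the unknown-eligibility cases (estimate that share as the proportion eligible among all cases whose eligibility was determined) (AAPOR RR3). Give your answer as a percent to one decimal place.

Top → 2030
Known eligible → 2030 + 74 + 516 + 1045 + 236 = 3901
e = 3901 / (3901 + 938) = 3901 / 4839 = 0.8062
Estimated eligible among unknowns → 0.8062 × 1651 = 1331.04
Denominator → 3901 + 1331.04 = 5232.04
RR3 = 2030 / 5232.04 = 0.3880

38.8%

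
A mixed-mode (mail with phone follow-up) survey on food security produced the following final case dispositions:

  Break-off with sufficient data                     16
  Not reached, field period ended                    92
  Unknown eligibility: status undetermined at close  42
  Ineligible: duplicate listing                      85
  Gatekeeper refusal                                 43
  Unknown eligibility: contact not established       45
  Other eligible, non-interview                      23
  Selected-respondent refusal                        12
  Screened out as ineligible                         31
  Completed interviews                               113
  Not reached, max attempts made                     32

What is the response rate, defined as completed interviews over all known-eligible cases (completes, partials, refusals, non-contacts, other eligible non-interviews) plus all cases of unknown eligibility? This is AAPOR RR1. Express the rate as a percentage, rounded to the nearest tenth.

Refusals = 43 + 12 = 55
Non-contacts = 92 + 32 = 124
Eligibility not determined = 45 + 42 = 87
Not eligible = 31 + 85 = 116
Top: 113
Denom: 113 + 16 + 55 + 124 + 23 + 87 = 418
RR1 = 113 / 418 = 0.2703

27.0%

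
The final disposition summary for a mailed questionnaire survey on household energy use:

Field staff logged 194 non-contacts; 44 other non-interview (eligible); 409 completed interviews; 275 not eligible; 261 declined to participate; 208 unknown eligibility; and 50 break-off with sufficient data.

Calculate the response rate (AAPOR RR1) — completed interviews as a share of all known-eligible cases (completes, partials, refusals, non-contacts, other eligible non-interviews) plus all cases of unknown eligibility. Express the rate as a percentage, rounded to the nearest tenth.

35.1%

Numerator: 409
Denom: 409 + 50 + 261 + 194 + 44 + 208 = 1166
RR1 = 409 / 1166 = 0.3508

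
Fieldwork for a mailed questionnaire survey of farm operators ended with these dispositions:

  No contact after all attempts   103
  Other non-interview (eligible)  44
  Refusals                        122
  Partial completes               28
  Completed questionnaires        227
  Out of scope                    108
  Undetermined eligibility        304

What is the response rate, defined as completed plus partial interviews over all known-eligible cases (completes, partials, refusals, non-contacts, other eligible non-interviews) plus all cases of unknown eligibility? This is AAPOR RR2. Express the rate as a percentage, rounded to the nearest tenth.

Num = 227 + 28 = 255
Denominator = 227 + 28 + 122 + 103 + 44 + 304 = 828
RR2 = 255 / 828 = 0.3080

30.8%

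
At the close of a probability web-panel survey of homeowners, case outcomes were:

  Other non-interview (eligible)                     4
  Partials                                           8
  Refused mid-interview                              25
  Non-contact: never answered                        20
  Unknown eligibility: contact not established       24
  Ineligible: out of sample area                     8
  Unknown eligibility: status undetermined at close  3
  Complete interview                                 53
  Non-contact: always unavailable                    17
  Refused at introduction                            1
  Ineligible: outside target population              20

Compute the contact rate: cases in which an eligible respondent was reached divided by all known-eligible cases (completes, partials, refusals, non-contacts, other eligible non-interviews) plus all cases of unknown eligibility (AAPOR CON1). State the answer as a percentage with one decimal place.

58.7%

Refused = 1 + 25 = 26
No contact after all attempts = 20 + 17 = 37
Unknown if eligible = 24 + 3 = 27
Screened out, ineligible = 20 + 8 = 28
Top: 53 + 8 + 26 + 4 = 91
Denominator: 53 + 8 + 26 + 37 + 4 + 27 = 155
CON1 = 91 / 155 = 0.5871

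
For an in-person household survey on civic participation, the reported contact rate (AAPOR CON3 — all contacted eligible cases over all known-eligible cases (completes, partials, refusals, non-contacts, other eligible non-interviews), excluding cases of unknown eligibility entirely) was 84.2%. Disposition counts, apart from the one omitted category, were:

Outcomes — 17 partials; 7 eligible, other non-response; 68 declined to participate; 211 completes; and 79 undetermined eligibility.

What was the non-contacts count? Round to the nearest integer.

57

Numerator: 211 + 17 + 68 + 7 = 303
CON3 = 303 / D = 0.842
D = 303 / 0.842 = 359.9
Remaining denominator categories sum to 303
non-contacts = 359.9 − 303 ≈ 57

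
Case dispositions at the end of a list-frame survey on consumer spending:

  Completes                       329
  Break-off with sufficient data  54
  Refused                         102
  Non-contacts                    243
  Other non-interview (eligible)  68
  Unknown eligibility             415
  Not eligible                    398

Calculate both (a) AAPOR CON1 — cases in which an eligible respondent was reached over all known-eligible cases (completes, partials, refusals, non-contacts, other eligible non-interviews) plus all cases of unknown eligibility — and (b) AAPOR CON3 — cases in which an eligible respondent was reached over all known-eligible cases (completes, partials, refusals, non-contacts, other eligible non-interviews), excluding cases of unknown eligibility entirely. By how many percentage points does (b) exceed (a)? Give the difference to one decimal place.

Num → 329 + 54 + 102 + 68 = 553
Denom → 329 + 54 + 102 + 243 + 68 + 415 = 1211
CON1 = 553 / 1211 = 0.4566
Denom → 329 + 54 + 102 + 243 + 68 = 796
CON3 = 553 / 796 = 0.6947
Difference = 69.47 − 45.66 = 23.81 percentage points

23.8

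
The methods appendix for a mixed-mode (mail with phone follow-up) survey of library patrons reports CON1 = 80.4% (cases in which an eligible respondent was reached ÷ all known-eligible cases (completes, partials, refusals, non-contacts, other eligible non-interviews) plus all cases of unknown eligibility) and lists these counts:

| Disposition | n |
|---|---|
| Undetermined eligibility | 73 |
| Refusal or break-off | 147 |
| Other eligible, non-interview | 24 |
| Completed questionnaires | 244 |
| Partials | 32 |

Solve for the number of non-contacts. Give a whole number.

36

Top → 244 + 32 + 147 + 24 = 447
CON1 = 447 / D = 0.804
D = 447 / 0.804 = 556.0
Rest of base = 520
non-contacts = 556.0 − 520 ≈ 36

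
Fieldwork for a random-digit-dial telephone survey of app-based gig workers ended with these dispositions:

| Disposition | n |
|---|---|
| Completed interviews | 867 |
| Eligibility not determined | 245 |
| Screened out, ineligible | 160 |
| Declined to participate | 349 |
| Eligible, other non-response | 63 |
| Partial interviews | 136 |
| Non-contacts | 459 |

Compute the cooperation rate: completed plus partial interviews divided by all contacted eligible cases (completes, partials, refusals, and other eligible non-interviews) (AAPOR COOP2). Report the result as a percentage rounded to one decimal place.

Numerator: 867 + 136 = 1003
Base: 867 + 136 + 349 + 63 = 1415
COOP2 = 1003 / 1415 = 0.7088

70.9%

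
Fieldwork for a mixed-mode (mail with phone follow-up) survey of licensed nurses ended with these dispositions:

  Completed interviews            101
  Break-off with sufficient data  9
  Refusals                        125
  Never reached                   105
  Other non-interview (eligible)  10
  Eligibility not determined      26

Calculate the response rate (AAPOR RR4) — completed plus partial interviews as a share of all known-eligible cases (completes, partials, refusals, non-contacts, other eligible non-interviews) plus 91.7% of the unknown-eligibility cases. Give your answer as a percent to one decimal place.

29.4%

Top → 101 + 9 = 110
Determined eligible → 101 + 9 + 125 + 105 + 10 = 350
Estimated eligible among unknowns → 0.9170 × 26 = 23.84
Denom → 350 + 23.84 = 373.84
RR4 = 110 / 373.84 = 0.2942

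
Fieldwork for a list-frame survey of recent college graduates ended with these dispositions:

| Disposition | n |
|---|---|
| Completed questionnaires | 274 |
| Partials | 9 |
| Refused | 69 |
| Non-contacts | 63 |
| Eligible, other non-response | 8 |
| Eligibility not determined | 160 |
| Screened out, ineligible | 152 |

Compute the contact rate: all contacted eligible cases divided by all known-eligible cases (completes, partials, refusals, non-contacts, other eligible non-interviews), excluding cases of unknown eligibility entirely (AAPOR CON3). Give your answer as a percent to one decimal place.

Num: 274 + 9 + 69 + 8 = 360
Denom: 274 + 9 + 69 + 63 + 8 = 423
CON3 = 360 / 423 = 0.8511

85.1%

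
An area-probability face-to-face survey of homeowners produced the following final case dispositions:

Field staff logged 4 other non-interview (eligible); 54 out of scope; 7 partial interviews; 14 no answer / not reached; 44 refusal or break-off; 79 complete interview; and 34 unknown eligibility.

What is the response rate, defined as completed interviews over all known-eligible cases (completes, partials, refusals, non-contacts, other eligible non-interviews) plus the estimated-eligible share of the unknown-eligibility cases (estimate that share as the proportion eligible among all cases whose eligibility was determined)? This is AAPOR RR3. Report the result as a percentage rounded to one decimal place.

Top → 79
Known eligible → 79 + 7 + 44 + 14 + 4 = 148
e = 148 / (148 + 54) = 148 / 202 = 0.7327
Eligible share of unknowns → 0.7327 × 34 = 24.91
Base → 148 + 24.91 = 172.91
RR3 = 79 / 172.91 = 0.4569

45.7%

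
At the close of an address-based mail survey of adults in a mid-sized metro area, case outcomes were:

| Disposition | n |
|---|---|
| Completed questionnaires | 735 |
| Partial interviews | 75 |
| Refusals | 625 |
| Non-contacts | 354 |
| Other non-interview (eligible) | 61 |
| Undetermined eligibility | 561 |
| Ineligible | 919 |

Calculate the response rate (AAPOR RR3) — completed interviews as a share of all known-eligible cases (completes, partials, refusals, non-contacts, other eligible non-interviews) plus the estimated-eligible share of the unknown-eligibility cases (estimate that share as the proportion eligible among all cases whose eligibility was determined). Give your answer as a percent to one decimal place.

Numerator = 735
Determined eligible = 735 + 75 + 625 + 354 + 61 = 1850
e = 1850 / (1850 + 919) = 1850 / 2769 = 0.6681
Estimated eligible among unknowns = 0.6681 × 561 = 374.80
Denominator = 1850 + 374.80 = 2224.80
RR3 = 735 / 2224.80 = 0.3304

33.0%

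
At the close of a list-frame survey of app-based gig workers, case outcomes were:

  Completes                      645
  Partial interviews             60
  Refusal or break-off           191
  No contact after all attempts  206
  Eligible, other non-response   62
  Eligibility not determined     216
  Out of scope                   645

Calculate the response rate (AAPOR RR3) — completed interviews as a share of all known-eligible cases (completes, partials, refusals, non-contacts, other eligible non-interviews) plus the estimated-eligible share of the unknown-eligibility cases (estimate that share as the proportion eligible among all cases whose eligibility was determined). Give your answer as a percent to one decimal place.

Top = 645
Determined eligible = 645 + 60 + 191 + 206 + 62 = 1164
e = 1164 / (1164 + 645) = 1164 / 1809 = 0.6434
Eligible share of unknowns = 0.6434 × 216 = 138.97
Base = 1164 + 138.97 = 1302.97
RR3 = 645 / 1302.97 = 0.4950

49.5%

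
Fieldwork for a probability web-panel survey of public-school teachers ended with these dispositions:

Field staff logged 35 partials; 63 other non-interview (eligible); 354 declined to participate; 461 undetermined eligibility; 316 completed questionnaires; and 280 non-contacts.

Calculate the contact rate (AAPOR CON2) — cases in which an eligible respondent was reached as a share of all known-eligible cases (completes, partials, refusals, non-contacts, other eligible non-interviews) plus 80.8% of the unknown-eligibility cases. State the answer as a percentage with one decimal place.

54.1%

Num = 316 + 35 + 354 + 63 = 768
Eligible (known) = 316 + 35 + 354 + 280 + 63 = 1048
Estimated eligible among unknowns = 0.8080 × 461 = 372.49
Base = 1048 + 372.49 = 1420.49
CON2 = 768 / 1420.49 = 0.5407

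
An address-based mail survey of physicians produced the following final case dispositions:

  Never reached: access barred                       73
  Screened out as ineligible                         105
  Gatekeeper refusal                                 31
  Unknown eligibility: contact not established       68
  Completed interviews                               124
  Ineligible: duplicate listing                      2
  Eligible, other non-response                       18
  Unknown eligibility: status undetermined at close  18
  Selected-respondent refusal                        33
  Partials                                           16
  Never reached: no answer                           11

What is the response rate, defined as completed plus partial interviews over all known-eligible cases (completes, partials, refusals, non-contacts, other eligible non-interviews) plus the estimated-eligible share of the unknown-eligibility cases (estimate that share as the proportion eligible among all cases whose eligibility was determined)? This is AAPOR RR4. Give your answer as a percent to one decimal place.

Declined to participate = 31 + 33 = 64
No answer / not reached = 11 + 73 = 84
Unknown if eligible = 68 + 18 = 86
Ineligible = 105 + 2 = 107
Num = 124 + 16 = 140
Known eligible = 124 + 16 + 64 + 84 + 18 = 306
e = 306 / (306 + 107) = 306 / 413 = 0.7409
e × U = 0.7409 × 86 = 63.72
Denominator = 306 + 63.72 = 369.72
RR4 = 140 / 369.72 = 0.3787

37.9%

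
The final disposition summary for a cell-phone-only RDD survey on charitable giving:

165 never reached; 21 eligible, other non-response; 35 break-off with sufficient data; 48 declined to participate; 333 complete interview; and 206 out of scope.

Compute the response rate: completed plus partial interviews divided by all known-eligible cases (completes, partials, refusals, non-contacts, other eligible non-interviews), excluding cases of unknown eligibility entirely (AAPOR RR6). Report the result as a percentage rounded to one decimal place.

61.1%

Num: 333 + 35 = 368
Denominator: 333 + 35 + 48 + 165 + 21 = 602
RR6 = 368 / 602 = 0.6113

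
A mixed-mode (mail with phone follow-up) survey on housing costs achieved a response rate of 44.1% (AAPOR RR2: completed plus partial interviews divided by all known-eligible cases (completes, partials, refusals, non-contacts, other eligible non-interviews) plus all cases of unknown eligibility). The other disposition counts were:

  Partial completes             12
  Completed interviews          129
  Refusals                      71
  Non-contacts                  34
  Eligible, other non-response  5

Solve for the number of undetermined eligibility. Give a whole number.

Numerator → 129 + 12 = 141
RR2 = 141 / D = 0.441
D = 141 / 0.441 = 319.7
Rest of base = 251
undetermined eligibility = 319.7 − 251 ≈ 69

69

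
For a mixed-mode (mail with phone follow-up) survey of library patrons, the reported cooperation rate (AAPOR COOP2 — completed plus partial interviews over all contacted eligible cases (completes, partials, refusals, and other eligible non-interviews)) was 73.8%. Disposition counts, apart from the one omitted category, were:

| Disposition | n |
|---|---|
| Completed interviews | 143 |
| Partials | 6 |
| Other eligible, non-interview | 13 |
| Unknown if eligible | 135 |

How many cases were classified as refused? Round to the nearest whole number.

40

Num → 143 + 6 = 149
COOP2 = 149 / D = 0.738
D = 149 / 0.738 = 201.9
Rest of base = 162
refused = 201.9 − 162 ≈ 40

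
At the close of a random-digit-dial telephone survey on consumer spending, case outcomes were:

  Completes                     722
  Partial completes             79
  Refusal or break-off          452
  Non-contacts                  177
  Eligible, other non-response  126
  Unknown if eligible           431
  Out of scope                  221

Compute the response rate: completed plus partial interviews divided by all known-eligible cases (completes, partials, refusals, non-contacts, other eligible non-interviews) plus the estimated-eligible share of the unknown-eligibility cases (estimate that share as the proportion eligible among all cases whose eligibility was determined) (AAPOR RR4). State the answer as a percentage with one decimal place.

41.4%

Top → 722 + 79 = 801
Known eligible → 722 + 79 + 452 + 177 + 126 = 1556
e = 1556 / (1556 + 221) = 1556 / 1777 = 0.8756
Eligible share of unknowns → 0.8756 × 431 = 377.38
Base → 1556 + 377.38 = 1933.38
RR4 = 801 / 1933.38 = 0.4143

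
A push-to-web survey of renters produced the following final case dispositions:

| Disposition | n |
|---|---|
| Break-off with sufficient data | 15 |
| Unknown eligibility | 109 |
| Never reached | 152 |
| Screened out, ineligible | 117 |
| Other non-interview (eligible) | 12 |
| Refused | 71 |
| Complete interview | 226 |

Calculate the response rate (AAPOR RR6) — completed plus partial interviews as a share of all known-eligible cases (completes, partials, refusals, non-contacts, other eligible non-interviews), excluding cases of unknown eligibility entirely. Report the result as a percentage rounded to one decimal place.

50.6%

Top = 226 + 15 = 241
Denominator = 226 + 15 + 71 + 152 + 12 = 476
RR6 = 241 / 476 = 0.5063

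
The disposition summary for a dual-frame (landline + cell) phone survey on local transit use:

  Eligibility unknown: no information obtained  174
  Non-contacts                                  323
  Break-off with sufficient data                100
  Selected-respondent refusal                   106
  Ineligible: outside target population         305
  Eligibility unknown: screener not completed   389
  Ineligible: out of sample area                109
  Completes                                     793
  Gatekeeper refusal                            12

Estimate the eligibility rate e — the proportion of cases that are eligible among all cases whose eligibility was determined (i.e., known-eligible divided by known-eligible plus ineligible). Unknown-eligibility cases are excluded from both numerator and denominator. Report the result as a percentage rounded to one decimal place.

76.3%

Refusal or break-off = 12 + 106 = 118
Undetermined eligibility = 389 + 174 = 563
Out of scope = 305 + 109 = 414
Determined eligible: 793 + 100 + 118 + 323 = 1334
e = 1334 / (1334 + 414) = 1334 / 1748 = 0.7632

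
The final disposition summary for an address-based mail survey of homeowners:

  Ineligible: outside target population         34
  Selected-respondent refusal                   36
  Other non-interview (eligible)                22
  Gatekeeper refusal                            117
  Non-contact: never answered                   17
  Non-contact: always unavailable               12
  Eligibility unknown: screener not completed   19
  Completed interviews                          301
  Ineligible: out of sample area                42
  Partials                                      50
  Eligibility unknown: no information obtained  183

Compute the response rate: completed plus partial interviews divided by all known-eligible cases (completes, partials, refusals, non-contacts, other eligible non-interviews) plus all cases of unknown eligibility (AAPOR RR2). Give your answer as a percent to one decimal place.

46.4%

Refused = 117 + 36 = 153
Non-contacts = 17 + 12 = 29
Eligibility not determined = 19 + 183 = 202
Ineligible = 34 + 42 = 76
Numerator → 301 + 50 = 351
Denom → 301 + 50 + 153 + 29 + 22 + 202 = 757
RR2 = 351 / 757 = 0.4637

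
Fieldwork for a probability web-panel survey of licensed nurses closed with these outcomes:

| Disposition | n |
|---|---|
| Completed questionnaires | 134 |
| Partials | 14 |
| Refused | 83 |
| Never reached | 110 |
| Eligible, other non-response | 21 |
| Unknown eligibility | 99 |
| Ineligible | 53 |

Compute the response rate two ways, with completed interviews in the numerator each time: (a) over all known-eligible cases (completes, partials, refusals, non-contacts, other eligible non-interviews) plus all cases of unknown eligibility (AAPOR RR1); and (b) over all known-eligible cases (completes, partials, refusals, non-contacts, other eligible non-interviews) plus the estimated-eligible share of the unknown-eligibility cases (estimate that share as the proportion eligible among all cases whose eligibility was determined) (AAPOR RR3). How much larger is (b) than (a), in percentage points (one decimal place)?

0.8

Numerator: 134
Base: 134 + 14 + 83 + 110 + 21 + 99 = 461
RR1 = 134 / 461 = 0.2907
Determined eligible: 134 + 14 + 83 + 110 + 21 = 362
e = 362 / (362 + 53) = 362 / 415 = 0.8723
Estimated eligible among unknowns: 0.8723 × 99 = 86.36
Base: 362 + 86.36 = 448.36
RR3 = 134 / 448.36 = 0.2989
Difference = 29.89 − 29.07 = 0.82 percentage points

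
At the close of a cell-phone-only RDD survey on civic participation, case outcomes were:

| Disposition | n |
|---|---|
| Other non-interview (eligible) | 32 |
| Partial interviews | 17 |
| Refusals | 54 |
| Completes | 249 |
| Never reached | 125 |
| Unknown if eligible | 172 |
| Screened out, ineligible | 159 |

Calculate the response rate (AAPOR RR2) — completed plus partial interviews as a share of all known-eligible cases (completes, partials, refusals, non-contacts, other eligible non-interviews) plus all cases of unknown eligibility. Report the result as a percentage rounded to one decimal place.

41.0%

Top: 249 + 17 = 266
Denominator: 249 + 17 + 54 + 125 + 32 + 172 = 649
RR2 = 266 / 649 = 0.4099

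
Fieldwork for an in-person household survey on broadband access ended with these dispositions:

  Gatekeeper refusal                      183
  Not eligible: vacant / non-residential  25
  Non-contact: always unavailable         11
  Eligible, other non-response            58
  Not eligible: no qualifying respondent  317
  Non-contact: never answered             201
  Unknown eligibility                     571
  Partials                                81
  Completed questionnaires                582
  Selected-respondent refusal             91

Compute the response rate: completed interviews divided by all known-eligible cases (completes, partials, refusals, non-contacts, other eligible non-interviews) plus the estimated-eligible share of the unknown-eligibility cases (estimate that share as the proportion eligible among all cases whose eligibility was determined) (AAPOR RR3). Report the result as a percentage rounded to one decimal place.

Refused = 183 + 91 = 274
Never reached = 201 + 11 = 212
Not eligible = 317 + 25 = 342
Num: 582
Eligible (known): 582 + 81 + 274 + 212 + 58 = 1207
e = 1207 / (1207 + 342) = 1207 / 1549 = 0.7792
Estimated eligible among unknowns: 0.7792 × 571 = 444.92
Denom: 1207 + 444.92 = 1651.92
RR3 = 582 / 1651.92 = 0.3523

35.2%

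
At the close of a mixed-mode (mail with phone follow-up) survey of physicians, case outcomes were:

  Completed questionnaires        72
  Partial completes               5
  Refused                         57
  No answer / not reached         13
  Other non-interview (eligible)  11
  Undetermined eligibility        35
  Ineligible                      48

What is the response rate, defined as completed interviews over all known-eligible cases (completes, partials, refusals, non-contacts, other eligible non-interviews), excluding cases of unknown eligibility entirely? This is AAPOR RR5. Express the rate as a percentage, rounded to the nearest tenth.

45.6%

Num: 72
Base: 72 + 5 + 57 + 13 + 11 = 158
RR5 = 72 / 158 = 0.4557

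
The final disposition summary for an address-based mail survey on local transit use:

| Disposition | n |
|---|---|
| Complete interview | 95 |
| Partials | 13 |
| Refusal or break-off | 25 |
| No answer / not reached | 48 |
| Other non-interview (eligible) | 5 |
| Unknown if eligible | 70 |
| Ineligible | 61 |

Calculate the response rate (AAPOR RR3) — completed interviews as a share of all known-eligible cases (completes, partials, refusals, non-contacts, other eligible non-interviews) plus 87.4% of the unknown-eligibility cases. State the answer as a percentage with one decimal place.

38.4%

Numerator = 95
Eligible (known) = 95 + 13 + 25 + 48 + 5 = 186
e × U = 0.8740 × 70 = 61.18
Denom = 186 + 61.18 = 247.18
RR3 = 95 / 247.18 = 0.3843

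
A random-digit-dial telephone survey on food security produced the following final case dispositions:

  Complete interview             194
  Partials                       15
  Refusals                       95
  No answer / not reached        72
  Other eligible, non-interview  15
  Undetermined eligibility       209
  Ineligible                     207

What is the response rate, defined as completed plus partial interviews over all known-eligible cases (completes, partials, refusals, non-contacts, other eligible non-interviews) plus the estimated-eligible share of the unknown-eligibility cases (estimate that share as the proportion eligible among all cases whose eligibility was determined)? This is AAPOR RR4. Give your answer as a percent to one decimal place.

Top: 194 + 15 = 209
Eligible (known): 194 + 15 + 95 + 72 + 15 = 391
e = 391 / (391 + 207) = 391 / 598 = 0.6538
Estimated eligible among unknowns: 0.6538 × 209 = 136.64
Base: 391 + 136.64 = 527.64
RR4 = 209 / 527.64 = 0.3961

39.6%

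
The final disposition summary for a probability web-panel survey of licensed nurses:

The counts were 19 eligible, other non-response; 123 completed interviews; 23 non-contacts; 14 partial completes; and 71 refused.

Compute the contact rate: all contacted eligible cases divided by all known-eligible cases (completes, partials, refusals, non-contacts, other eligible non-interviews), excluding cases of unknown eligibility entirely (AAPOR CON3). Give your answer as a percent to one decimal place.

Top = 123 + 14 + 71 + 19 = 227
Denominator = 123 + 14 + 71 + 23 + 19 = 250
CON3 = 227 / 250 = 0.9080

90.8%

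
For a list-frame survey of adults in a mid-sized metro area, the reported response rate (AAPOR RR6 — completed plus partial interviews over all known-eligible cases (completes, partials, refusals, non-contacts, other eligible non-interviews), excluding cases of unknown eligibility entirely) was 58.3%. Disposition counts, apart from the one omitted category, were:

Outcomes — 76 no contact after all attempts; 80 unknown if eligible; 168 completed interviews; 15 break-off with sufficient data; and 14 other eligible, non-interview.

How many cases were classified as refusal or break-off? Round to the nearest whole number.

41

Numerator → 168 + 15 = 183
RR6 = 183 / D = 0.583
D = 183 / 0.583 = 313.9
Rest of base = 273
refusal or break-off = 313.9 − 273 ≈ 41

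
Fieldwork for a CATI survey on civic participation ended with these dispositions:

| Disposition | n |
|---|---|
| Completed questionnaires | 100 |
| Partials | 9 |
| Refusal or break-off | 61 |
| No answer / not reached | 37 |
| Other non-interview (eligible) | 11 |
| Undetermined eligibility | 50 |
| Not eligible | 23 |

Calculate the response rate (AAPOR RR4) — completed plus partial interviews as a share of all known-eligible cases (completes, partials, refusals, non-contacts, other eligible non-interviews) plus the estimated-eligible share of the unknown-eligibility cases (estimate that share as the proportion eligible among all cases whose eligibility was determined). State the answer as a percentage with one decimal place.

41.4%

Numerator = 100 + 9 = 109
Eligible (known) = 100 + 9 + 61 + 37 + 11 = 218
e = 218 / (218 + 23) = 218 / 241 = 0.9046
e × U = 0.9046 × 50 = 45.23
Base = 218 + 45.23 = 263.23
RR4 = 109 / 263.23 = 0.4141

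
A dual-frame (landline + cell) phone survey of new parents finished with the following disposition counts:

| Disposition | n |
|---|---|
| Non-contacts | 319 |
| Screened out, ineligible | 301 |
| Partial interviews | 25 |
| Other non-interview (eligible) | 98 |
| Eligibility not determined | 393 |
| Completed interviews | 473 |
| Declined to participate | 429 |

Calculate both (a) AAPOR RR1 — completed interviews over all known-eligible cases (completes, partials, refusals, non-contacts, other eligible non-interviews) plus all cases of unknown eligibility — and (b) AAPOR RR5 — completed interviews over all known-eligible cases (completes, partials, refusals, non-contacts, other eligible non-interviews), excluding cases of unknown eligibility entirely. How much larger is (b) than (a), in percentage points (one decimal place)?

8.0

Num = 473
Base = 473 + 25 + 429 + 319 + 98 + 393 = 1737
RR1 = 473 / 1737 = 0.2723
Base = 473 + 25 + 429 + 319 + 98 = 1344
RR5 = 473 / 1344 = 0.3519
Difference = 35.19 − 27.23 = 7.96 percentage points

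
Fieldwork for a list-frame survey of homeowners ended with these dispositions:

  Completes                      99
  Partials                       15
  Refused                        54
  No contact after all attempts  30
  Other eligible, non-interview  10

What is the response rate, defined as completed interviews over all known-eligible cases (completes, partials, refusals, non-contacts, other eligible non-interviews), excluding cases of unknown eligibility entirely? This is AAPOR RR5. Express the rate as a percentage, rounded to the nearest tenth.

Numerator → 99
Denom → 99 + 15 + 54 + 30 + 10 = 208
RR5 = 99 / 208 = 0.4760

47.6%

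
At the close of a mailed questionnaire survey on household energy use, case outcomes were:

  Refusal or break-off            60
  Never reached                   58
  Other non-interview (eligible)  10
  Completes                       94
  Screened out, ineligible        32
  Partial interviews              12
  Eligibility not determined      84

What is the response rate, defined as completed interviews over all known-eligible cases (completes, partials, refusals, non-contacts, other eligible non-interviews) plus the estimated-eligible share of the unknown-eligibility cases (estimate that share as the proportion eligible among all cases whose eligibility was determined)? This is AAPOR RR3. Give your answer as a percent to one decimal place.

Numerator → 94
Eligible (known) → 94 + 12 + 60 + 58 + 10 = 234
e = 234 / (234 + 32) = 234 / 266 = 0.8797
Eligible share of unknowns → 0.8797 × 84 = 73.89
Denominator → 234 + 73.89 = 307.89
RR3 = 94 / 307.89 = 0.3053

30.5%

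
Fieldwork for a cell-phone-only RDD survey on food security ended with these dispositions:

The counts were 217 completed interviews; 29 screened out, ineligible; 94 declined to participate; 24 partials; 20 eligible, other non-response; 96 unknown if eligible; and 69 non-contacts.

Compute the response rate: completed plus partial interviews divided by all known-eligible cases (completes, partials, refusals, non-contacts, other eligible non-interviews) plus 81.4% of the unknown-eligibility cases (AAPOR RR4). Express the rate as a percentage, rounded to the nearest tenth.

Numerator: 217 + 24 = 241
Known eligible: 217 + 24 + 94 + 69 + 20 = 424
Estimated eligible among unknowns: 0.8140 × 96 = 78.14
Denom: 424 + 78.14 = 502.14
RR4 = 241 / 502.14 = 0.4799

48.0%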